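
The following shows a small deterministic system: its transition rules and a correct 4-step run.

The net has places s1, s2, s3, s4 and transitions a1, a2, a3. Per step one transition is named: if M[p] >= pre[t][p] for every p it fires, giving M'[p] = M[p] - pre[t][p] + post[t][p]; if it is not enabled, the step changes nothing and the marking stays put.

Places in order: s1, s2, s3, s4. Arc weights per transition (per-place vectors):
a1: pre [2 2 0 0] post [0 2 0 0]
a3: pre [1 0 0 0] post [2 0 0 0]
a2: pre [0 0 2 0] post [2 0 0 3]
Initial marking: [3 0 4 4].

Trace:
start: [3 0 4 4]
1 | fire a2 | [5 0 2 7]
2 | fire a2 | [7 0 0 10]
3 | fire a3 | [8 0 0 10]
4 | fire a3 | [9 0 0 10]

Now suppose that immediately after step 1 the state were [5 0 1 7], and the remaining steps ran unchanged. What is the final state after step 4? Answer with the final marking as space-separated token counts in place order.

state after step 1 := [5 0 1 7]
2 | fire a2 | [5 0 1 7]
3 | fire a3 | [6 0 1 7]
4 | fire a3 | [7 0 1 7]

7 0 1 7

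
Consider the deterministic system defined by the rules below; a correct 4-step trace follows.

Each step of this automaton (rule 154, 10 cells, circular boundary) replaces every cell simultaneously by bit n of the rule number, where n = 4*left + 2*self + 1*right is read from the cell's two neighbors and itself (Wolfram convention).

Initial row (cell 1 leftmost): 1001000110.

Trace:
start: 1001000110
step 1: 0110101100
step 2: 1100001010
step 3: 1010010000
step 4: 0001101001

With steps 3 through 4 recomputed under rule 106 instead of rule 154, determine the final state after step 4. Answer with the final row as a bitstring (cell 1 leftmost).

(re-executing steps 3..4 under rule 106; state before step 3: 1100001010)
step 3: 1100010101
step 4: 0100101011

0100101011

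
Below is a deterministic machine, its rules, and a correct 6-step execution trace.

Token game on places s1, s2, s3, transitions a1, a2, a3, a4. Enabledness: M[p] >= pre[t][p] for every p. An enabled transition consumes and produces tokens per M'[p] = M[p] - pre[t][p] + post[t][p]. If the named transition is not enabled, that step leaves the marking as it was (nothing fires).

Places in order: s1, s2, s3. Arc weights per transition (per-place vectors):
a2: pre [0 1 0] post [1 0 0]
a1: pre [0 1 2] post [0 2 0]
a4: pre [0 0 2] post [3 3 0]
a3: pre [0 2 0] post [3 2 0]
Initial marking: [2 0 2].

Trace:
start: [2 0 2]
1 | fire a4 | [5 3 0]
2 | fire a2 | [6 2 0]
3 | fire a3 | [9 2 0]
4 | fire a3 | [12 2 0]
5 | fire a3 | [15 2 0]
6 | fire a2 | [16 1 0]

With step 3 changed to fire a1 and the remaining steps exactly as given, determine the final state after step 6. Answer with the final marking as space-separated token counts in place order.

13 1 0

(re-executing from step 3 with the substitution; state before step 3: [6 2 0])
3 | fire a1 | [6 2 0]
4 | fire a3 | [9 2 0]
5 | fire a3 | [12 2 0]
6 | fire a2 | [13 1 0]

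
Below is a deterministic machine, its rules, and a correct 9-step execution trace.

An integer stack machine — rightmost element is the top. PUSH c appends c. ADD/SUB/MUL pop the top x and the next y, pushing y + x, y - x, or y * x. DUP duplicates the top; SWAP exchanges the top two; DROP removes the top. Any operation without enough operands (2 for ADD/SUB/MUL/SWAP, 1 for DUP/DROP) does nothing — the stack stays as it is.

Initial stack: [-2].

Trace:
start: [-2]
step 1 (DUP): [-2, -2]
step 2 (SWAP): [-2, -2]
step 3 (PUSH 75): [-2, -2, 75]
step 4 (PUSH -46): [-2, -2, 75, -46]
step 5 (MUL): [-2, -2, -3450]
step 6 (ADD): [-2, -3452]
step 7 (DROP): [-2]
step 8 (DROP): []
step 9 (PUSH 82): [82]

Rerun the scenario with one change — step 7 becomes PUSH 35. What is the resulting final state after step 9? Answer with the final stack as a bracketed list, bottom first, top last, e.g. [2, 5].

(re-executing from step 7 with the substitution; state before step 7: [-2, -3452])
step 7 (PUSH 35): [-2, -3452, 35]
step 8 (DROP): [-2, -3452]
step 9 (PUSH 82): [-2, -3452, 82]

[-2, -3452, 82]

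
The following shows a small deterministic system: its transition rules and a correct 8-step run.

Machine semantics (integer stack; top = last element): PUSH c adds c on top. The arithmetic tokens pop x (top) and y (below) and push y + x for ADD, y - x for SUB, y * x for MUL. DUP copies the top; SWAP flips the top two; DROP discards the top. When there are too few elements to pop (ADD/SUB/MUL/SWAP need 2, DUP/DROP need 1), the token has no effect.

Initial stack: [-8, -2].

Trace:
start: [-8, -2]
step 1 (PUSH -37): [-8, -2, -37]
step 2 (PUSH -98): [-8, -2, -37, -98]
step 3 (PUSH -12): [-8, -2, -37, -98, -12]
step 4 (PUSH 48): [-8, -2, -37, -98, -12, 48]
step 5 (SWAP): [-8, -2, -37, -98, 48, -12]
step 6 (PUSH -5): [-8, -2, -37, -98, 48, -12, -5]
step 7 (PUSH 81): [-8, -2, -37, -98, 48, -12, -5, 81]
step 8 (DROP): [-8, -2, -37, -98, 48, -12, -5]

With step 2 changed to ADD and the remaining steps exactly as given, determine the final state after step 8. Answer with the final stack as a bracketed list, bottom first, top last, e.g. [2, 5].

(re-executing from step 2 with the substitution; state before step 2: [-8, -2, -37])
step 2 (ADD): [-8, -39]
step 3 (PUSH -12): [-8, -39, -12]
step 4 (PUSH 48): [-8, -39, -12, 48]
step 5 (SWAP): [-8, -39, 48, -12]
step 6 (PUSH -5): [-8, -39, 48, -12, -5]
step 7 (PUSH 81): [-8, -39, 48, -12, -5, 81]
step 8 (DROP): [-8, -39, 48, -12, -5]

[-8, -39, 48, -12, -5]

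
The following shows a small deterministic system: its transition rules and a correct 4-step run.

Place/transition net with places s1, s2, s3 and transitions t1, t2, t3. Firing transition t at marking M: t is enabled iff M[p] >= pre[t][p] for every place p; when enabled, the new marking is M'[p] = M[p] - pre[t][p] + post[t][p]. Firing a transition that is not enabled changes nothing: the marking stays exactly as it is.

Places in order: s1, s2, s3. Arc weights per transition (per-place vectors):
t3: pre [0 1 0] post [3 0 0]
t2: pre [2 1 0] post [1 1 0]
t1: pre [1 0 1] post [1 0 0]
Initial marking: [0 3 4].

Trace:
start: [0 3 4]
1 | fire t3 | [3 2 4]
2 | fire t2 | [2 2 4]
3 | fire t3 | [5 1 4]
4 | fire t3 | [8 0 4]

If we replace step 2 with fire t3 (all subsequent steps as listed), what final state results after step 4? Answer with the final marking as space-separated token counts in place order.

9 0 4

(re-executing from step 2 with the substitution; state before step 2: [3 2 4])
2 | fire t3 | [6 1 4]
3 | fire t3 | [9 0 4]
4 | fire t3 | [9 0 4]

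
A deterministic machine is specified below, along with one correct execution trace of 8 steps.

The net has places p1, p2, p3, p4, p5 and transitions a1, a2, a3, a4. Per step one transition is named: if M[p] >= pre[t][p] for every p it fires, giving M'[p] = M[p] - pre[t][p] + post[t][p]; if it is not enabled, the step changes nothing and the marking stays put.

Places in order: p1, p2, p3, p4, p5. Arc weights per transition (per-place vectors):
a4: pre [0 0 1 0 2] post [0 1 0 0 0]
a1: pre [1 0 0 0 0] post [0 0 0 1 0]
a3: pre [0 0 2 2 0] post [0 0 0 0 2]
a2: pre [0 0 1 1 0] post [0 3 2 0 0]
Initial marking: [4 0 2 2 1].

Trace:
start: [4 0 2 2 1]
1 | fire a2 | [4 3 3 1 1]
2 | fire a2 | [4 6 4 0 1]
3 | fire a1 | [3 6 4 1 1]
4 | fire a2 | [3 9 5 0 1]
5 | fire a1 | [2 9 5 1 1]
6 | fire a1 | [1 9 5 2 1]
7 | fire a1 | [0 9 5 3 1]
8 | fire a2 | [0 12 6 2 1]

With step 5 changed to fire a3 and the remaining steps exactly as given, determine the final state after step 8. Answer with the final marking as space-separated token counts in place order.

(re-executing from step 5 with the substitution; state before step 5: [3 9 5 0 1])
5 | fire a3 | [3 9 5 0 1]
6 | fire a1 | [2 9 5 1 1]
7 | fire a1 | [1 9 5 2 1]
8 | fire a2 | [1 12 6 1 1]

1 12 6 1 1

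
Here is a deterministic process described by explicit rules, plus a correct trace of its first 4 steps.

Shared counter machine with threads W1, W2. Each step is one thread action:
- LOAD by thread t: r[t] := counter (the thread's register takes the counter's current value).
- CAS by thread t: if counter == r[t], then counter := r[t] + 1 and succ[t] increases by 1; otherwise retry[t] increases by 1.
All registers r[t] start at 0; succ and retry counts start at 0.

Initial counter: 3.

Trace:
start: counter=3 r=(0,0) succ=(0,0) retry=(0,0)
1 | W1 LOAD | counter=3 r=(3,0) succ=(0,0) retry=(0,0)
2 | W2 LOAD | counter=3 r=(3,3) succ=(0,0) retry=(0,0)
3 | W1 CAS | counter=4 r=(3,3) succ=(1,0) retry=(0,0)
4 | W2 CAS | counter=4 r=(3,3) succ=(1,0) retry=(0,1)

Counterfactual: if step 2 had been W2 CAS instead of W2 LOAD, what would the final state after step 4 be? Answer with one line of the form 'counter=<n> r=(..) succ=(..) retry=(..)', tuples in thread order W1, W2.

counter=4 r=(3,0) succ=(1,0) retry=(0,2)

(re-executing from step 2 with the substitution; state before step 2: counter=3 r=(3,0) succ=(0,0) retry=(0,0))
2 | W2 CAS | counter=3 r=(3,0) succ=(0,0) retry=(0,1)
3 | W1 CAS | counter=4 r=(3,0) succ=(1,0) retry=(0,1)
4 | W2 CAS | counter=4 r=(3,0) succ=(1,0) retry=(0,2)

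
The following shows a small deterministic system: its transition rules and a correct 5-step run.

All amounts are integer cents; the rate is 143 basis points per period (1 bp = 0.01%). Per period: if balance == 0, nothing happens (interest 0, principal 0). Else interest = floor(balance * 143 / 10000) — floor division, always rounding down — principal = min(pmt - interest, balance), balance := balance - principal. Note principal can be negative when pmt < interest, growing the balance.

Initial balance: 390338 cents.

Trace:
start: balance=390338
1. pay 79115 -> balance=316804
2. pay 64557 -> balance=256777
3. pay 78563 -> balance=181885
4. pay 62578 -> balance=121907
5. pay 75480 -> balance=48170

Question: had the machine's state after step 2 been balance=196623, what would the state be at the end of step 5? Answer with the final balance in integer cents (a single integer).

0

state after step 2 := balance=196623
3. pay 78563 -> balance=120871
4. pay 62578 -> balance=60021
5. pay 75480 -> balance=0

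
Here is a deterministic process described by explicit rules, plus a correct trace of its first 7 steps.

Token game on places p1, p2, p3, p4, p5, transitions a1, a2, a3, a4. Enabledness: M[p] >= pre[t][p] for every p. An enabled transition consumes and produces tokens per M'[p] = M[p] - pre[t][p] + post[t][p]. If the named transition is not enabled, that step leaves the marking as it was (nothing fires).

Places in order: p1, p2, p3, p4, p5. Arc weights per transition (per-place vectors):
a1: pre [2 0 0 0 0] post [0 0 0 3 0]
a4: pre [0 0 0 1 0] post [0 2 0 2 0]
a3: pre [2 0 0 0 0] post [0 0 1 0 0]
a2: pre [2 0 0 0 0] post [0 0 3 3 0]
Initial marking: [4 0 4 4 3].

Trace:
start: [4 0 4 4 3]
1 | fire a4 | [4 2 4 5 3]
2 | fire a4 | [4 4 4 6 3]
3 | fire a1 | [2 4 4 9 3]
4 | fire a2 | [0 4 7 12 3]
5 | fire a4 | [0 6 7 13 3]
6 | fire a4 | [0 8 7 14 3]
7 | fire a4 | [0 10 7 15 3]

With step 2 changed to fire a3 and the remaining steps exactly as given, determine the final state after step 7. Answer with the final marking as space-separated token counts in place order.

(re-executing from step 2 with the substitution; state before step 2: [4 2 4 5 3])
2 | fire a3 | [2 2 5 5 3]
3 | fire a1 | [0 2 5 8 3]
4 | fire a2 | [0 2 5 8 3]
5 | fire a4 | [0 4 5 9 3]
6 | fire a4 | [0 6 5 10 3]
7 | fire a4 | [0 8 5 11 3]

0 8 5 11 3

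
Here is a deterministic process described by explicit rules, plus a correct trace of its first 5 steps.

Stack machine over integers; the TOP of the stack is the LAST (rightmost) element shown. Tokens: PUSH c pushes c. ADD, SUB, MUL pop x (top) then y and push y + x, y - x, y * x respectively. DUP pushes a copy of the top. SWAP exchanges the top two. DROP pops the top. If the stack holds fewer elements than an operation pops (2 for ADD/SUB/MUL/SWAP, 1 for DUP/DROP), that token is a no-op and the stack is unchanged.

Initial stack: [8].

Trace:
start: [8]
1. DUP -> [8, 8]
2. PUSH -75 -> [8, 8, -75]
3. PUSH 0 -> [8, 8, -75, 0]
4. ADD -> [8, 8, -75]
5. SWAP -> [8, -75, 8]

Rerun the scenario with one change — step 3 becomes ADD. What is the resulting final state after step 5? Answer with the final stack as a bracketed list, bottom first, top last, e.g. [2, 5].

(re-executing from step 3 with the substitution; state before step 3: [8, 8, -75])
3. ADD -> [8, -67]
4. ADD -> [-59]
5. SWAP -> [-59]

[-59]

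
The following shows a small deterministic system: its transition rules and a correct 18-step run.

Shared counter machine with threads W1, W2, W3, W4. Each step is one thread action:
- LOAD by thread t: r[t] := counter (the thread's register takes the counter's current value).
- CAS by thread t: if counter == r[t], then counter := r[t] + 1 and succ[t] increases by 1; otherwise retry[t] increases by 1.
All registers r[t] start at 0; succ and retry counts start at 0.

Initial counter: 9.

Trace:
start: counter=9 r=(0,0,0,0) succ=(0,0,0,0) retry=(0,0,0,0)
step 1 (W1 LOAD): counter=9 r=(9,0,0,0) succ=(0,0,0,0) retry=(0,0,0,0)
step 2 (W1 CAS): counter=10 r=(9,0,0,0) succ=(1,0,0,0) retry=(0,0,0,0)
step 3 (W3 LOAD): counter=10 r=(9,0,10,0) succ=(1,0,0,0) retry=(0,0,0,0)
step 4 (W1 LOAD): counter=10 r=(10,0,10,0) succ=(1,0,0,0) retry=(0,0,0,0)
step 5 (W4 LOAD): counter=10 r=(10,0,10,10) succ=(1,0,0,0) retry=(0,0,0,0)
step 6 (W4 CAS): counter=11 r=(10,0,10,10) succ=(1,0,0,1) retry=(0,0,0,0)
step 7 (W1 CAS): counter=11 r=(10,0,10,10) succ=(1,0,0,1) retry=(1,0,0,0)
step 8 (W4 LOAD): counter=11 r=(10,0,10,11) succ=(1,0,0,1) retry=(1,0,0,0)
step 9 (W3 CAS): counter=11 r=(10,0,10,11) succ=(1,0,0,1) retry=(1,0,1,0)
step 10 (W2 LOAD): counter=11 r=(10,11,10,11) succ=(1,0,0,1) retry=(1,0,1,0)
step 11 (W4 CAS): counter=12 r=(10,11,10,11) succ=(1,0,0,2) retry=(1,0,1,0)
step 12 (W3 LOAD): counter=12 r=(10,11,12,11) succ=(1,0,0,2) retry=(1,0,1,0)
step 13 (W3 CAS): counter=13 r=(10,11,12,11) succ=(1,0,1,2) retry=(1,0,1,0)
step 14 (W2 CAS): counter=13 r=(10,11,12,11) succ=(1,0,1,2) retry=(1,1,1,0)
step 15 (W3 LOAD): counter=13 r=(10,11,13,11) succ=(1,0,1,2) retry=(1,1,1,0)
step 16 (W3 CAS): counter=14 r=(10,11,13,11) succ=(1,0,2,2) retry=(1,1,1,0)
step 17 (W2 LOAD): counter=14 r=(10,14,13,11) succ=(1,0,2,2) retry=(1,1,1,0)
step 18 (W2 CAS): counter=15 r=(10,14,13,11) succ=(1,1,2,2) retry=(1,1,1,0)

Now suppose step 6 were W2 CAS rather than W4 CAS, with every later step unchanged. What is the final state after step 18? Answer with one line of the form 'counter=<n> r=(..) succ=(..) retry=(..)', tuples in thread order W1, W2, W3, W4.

(re-executing from step 6 with the substitution; state before step 6: counter=10 r=(10,0,10,10) succ=(1,0,0,0) retry=(0,0,0,0))
step 6 (W2 CAS): counter=10 r=(10,0,10,10) succ=(1,0,0,0) retry=(0,1,0,0)
step 7 (W1 CAS): counter=11 r=(10,0,10,10) succ=(2,0,0,0) retry=(0,1,0,0)
step 8 (W4 LOAD): counter=11 r=(10,0,10,11) succ=(2,0,0,0) retry=(0,1,0,0)
step 9 (W3 CAS): counter=11 r=(10,0,10,11) succ=(2,0,0,0) retry=(0,1,1,0)
step 10 (W2 LOAD): counter=11 r=(10,11,10,11) succ=(2,0,0,0) retry=(0,1,1,0)
step 11 (W4 CAS): counter=12 r=(10,11,10,11) succ=(2,0,0,1) retry=(0,1,1,0)
step 12 (W3 LOAD): counter=12 r=(10,11,12,11) succ=(2,0,0,1) retry=(0,1,1,0)
step 13 (W3 CAS): counter=13 r=(10,11,12,11) succ=(2,0,1,1) retry=(0,1,1,0)
step 14 (W2 CAS): counter=13 r=(10,11,12,11) succ=(2,0,1,1) retry=(0,2,1,0)
step 15 (W3 LOAD): counter=13 r=(10,11,13,11) succ=(2,0,1,1) retry=(0,2,1,0)
step 16 (W3 CAS): counter=14 r=(10,11,13,11) succ=(2,0,2,1) retry=(0,2,1,0)
step 17 (W2 LOAD): counter=14 r=(10,14,13,11) succ=(2,0,2,1) retry=(0,2,1,0)
step 18 (W2 CAS): counter=15 r=(10,14,13,11) succ=(2,1,2,1) retry=(0,2,1,0)

counter=15 r=(10,14,13,11) succ=(2,1,2,1) retry=(0,2,1,0)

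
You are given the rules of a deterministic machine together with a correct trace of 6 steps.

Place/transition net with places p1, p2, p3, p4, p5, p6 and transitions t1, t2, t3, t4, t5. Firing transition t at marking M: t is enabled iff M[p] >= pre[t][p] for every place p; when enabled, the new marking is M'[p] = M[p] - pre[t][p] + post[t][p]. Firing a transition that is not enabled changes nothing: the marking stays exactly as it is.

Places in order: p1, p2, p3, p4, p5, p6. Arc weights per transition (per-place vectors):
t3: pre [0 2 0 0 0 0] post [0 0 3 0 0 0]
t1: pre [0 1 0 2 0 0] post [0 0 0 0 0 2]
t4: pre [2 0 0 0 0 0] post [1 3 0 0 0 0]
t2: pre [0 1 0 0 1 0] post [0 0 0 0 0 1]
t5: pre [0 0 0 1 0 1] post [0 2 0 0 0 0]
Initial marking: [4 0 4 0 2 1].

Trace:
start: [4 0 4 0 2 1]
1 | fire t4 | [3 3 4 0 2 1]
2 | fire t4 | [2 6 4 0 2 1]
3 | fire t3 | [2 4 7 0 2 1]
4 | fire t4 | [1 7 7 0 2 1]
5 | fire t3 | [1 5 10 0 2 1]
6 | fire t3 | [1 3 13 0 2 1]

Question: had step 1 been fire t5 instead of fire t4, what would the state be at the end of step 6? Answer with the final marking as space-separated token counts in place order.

(re-executing from step 1 with the substitution; state before step 1: [4 0 4 0 2 1])
1 | fire t5 | [4 0 4 0 2 1]
2 | fire t4 | [3 3 4 0 2 1]
3 | fire t3 | [3 1 7 0 2 1]
4 | fire t4 | [2 4 7 0 2 1]
5 | fire t3 | [2 2 10 0 2 1]
6 | fire t3 | [2 0 13 0 2 1]

2 0 13 0 2 1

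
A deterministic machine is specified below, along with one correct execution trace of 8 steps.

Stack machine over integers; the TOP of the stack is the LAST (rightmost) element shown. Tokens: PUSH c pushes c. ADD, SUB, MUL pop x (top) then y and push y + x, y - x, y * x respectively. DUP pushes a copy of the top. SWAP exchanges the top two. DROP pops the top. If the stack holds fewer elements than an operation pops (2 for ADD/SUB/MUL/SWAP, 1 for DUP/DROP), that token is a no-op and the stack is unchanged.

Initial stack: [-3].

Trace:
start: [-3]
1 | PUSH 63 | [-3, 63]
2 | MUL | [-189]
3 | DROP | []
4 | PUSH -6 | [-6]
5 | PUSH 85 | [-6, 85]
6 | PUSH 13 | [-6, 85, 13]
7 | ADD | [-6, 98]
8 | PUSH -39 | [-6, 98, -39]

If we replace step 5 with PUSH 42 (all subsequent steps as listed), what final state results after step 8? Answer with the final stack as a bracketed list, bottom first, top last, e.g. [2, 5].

[-6, 55, -39]

(re-executing from step 5 with the substitution; state before step 5: [-6])
5 | PUSH 42 | [-6, 42]
6 | PUSH 13 | [-6, 42, 13]
7 | ADD | [-6, 55]
8 | PUSH -39 | [-6, 55, -39]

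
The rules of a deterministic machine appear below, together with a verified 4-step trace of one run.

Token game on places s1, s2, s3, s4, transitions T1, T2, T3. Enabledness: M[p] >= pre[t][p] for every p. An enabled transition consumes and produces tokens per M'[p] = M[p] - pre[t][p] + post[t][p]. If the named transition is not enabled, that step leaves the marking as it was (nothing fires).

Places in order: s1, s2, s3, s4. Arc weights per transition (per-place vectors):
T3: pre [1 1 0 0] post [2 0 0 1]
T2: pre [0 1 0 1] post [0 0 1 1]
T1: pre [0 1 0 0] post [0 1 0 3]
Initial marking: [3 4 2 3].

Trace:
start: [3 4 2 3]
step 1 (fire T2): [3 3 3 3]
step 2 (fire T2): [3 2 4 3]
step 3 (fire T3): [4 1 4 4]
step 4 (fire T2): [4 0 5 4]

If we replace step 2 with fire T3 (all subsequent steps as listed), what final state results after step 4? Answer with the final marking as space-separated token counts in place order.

5 0 4 5

(re-executing from step 2 with the substitution; state before step 2: [3 3 3 3])
step 2 (fire T3): [4 2 3 4]
step 3 (fire T3): [5 1 3 5]
step 4 (fire T2): [5 0 4 5]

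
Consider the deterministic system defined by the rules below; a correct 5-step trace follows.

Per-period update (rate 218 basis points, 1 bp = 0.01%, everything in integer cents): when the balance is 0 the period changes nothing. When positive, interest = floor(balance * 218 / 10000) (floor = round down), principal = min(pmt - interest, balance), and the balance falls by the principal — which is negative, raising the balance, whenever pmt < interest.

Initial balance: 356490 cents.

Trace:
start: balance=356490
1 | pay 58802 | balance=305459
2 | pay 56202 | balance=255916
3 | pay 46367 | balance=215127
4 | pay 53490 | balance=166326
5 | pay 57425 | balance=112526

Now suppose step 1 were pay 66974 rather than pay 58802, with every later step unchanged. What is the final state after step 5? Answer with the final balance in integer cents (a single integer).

103617

(re-executing from step 1 with the substitution; state before step 1: balance=356490)
1 | pay 66974 | balance=297287
2 | pay 56202 | balance=247565
3 | pay 46367 | balance=206594
4 | pay 53490 | balance=157607
5 | pay 57425 | balance=103617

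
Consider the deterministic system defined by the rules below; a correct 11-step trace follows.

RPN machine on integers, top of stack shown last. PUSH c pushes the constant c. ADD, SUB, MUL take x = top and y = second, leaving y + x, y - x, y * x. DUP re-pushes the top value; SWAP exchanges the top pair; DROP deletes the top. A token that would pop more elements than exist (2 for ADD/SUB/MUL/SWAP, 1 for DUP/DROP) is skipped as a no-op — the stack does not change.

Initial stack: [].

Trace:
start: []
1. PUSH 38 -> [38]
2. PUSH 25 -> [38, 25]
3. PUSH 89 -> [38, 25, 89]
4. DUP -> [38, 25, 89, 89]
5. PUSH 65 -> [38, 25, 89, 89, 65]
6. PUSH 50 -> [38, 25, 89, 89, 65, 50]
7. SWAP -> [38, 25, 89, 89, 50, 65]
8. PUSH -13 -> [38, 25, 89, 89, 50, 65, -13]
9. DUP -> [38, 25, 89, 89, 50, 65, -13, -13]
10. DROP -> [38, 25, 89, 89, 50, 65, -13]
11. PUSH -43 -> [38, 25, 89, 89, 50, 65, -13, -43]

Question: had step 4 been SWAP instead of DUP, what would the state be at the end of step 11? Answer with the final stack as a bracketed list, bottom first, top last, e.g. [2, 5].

[38, 89, 25, 50, 65, -13, -43]

(re-executing from step 4 with the substitution; state before step 4: [38, 25, 89])
4. SWAP -> [38, 89, 25]
5. PUSH 65 -> [38, 89, 25, 65]
6. PUSH 50 -> [38, 89, 25, 65, 50]
7. SWAP -> [38, 89, 25, 50, 65]
8. PUSH -13 -> [38, 89, 25, 50, 65, -13]
9. DUP -> [38, 89, 25, 50, 65, -13, -13]
10. DROP -> [38, 89, 25, 50, 65, -13]
11. PUSH -43 -> [38, 89, 25, 50, 65, -13, -43]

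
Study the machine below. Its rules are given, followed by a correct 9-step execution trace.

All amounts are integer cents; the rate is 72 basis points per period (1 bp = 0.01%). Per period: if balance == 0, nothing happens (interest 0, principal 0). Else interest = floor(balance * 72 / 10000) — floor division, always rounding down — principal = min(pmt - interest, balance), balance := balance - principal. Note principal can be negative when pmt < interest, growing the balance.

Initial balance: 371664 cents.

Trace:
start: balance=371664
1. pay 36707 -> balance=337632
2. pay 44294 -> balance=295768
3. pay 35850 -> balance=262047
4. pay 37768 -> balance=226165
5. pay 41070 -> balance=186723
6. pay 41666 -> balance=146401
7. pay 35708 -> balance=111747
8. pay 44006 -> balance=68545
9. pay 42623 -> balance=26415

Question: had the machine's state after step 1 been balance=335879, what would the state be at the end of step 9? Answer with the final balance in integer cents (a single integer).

state after step 1 := balance=335879
2. pay 44294 -> balance=294003
3. pay 35850 -> balance=260269
4. pay 37768 -> balance=224374
5. pay 41070 -> balance=184919
6. pay 41666 -> balance=144584
7. pay 35708 -> balance=109917
8. pay 44006 -> balance=66702
9. pay 42623 -> balance=24559

24559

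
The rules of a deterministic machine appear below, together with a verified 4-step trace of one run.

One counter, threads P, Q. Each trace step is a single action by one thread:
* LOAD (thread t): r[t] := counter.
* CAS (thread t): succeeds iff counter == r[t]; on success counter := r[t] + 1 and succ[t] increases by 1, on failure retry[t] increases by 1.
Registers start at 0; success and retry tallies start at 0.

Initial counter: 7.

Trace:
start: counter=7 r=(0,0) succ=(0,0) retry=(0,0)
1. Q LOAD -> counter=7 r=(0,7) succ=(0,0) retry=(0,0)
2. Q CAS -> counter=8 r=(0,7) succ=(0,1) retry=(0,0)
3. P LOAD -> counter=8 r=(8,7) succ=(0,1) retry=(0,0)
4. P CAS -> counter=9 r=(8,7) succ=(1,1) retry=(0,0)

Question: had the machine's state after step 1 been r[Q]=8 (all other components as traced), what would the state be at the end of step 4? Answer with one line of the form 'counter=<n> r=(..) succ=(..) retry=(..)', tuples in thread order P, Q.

state after step 1 := counter=7 r=(0,8) succ=(0,0) retry=(0,0)
2. Q CAS -> counter=7 r=(0,8) succ=(0,0) retry=(0,1)
3. P LOAD -> counter=7 r=(7,8) succ=(0,0) retry=(0,1)
4. P CAS -> counter=8 r=(7,8) succ=(1,0) retry=(0,1)

counter=8 r=(7,8) succ=(1,0) retry=(0,1)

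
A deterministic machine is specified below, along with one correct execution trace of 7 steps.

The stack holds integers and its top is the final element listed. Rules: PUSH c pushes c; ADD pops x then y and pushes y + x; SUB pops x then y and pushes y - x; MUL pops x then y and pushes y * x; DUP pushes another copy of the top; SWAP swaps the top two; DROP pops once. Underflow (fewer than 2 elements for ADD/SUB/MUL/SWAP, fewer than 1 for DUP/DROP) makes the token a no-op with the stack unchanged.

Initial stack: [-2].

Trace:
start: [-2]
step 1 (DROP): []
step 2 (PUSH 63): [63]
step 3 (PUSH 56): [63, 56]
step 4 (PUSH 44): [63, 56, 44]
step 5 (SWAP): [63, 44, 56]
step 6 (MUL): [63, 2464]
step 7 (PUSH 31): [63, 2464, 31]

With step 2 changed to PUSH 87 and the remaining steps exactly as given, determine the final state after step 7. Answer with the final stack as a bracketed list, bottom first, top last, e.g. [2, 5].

[87, 2464, 31]

(re-executing from step 2 with the substitution; state before step 2: [])
step 2 (PUSH 87): [87]
step 3 (PUSH 56): [87, 56]
step 4 (PUSH 44): [87, 56, 44]
step 5 (SWAP): [87, 44, 56]
step 6 (MUL): [87, 2464]
step 7 (PUSH 31): [87, 2464, 31]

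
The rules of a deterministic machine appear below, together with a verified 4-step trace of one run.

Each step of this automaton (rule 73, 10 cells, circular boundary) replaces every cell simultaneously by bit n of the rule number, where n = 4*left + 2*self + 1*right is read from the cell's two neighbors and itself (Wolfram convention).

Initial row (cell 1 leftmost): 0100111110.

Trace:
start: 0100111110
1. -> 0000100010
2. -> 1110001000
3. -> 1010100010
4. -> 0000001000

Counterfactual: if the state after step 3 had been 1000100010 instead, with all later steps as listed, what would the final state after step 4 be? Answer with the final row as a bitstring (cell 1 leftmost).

state after step 3 := 1000100010
4. -> 0010001000

0010001000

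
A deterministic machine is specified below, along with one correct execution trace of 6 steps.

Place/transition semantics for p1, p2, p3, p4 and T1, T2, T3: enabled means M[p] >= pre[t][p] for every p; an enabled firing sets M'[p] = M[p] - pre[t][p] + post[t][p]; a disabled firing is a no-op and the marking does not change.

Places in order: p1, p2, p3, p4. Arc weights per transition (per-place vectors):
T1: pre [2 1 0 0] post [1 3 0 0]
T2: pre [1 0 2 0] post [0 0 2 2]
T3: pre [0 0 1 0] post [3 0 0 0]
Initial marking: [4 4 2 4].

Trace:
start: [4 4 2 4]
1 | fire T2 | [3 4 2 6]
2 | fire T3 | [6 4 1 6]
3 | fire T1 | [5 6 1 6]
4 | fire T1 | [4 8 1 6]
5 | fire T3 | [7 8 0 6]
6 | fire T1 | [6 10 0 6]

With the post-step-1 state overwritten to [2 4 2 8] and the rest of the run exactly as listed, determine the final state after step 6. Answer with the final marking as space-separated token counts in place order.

5 10 0 8

state after step 1 := [2 4 2 8]
2 | fire T3 | [5 4 1 8]
3 | fire T1 | [4 6 1 8]
4 | fire T1 | [3 8 1 8]
5 | fire T3 | [6 8 0 8]
6 | fire T1 | [5 10 0 8]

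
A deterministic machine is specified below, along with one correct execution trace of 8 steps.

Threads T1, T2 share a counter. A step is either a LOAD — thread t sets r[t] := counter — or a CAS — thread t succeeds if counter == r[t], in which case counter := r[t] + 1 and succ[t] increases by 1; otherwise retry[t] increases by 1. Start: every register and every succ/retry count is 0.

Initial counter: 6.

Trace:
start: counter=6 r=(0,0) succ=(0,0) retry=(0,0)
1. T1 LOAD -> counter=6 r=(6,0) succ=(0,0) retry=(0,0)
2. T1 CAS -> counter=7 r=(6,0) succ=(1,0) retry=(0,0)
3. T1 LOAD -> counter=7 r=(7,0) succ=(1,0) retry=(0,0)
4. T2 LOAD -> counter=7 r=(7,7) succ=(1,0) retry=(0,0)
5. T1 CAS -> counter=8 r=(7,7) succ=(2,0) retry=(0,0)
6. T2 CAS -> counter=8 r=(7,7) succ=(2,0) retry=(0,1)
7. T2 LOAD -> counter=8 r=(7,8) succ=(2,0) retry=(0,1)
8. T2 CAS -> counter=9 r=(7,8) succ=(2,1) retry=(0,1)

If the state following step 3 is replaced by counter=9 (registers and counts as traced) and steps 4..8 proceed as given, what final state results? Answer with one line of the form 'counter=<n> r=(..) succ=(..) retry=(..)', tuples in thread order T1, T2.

counter=11 r=(7,10) succ=(1,2) retry=(1,0)

state after step 3 := counter=9 r=(7,0) succ=(1,0) retry=(0,0)
4. T2 LOAD -> counter=9 r=(7,9) succ=(1,0) retry=(0,0)
5. T1 CAS -> counter=9 r=(7,9) succ=(1,0) retry=(1,0)
6. T2 CAS -> counter=10 r=(7,9) succ=(1,1) retry=(1,0)
7. T2 LOAD -> counter=10 r=(7,10) succ=(1,1) retry=(1,0)
8. T2 CAS -> counter=11 r=(7,10) succ=(1,2) retry=(1,0)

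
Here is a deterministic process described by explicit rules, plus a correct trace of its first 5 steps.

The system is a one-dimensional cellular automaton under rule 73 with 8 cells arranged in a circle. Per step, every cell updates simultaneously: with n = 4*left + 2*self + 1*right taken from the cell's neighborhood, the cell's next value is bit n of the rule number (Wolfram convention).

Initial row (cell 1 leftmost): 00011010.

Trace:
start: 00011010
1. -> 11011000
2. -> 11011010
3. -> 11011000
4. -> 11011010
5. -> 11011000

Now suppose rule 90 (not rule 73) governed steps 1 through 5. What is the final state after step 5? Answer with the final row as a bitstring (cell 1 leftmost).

(re-executing steps 1..5 under rule 90; state before step 1: 00011010)
1. -> 00111001
2. -> 11101110
3. -> 10101010
4. -> 00000000
5. -> 00000000

00000000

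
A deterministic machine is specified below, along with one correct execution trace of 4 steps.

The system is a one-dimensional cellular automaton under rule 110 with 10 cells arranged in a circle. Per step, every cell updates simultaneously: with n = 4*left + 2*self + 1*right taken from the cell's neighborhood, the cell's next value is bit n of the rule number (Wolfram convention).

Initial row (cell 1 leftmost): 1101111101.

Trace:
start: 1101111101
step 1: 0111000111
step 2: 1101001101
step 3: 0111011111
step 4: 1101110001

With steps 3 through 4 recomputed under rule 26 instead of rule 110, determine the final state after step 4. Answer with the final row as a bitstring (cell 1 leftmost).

1001100110

(re-executing steps 3..4 under rule 26; state before step 3: 1101001101)
step 3: 0000111001
step 4: 1001100110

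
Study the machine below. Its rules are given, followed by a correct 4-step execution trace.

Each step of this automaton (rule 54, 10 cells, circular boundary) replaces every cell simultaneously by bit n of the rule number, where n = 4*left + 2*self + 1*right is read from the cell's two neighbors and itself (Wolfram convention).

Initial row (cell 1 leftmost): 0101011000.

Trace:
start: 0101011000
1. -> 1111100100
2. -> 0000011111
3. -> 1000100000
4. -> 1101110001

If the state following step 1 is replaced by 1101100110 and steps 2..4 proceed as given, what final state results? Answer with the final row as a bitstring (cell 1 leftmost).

0000011000

state after step 1 := 1101100110
2. -> 0010011001
3. -> 1111100111
4. -> 0000011000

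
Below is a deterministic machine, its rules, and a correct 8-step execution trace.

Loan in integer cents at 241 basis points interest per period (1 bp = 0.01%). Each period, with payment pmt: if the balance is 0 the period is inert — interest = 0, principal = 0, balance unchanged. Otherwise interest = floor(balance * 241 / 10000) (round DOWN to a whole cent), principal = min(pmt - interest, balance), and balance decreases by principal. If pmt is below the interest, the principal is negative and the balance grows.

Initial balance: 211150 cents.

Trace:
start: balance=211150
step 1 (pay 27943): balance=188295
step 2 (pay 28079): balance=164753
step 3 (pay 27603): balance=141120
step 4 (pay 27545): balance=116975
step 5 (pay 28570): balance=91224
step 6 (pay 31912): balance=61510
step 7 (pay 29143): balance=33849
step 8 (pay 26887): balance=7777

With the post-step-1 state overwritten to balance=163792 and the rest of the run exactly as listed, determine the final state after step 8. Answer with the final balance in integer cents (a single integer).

0

state after step 1 := balance=163792
step 2 (pay 28079): balance=139660
step 3 (pay 27603): balance=115422
step 4 (pay 27545): balance=90658
step 5 (pay 28570): balance=64272
step 6 (pay 31912): balance=33908
step 7 (pay 29143): balance=5582
step 8 (pay 26887): balance=0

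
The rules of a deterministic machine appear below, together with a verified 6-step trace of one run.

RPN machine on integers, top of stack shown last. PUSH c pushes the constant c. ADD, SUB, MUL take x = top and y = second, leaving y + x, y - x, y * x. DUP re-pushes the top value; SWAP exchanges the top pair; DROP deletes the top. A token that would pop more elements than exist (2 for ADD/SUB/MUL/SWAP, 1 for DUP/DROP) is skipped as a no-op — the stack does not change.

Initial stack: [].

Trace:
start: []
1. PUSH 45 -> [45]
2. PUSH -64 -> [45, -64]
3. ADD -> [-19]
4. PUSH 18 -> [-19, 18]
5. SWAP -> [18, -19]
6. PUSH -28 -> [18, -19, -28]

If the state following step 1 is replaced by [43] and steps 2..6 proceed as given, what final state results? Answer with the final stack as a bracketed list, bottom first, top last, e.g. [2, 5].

state after step 1 := [43]
2. PUSH -64 -> [43, -64]
3. ADD -> [-21]
4. PUSH 18 -> [-21, 18]
5. SWAP -> [18, -21]
6. PUSH -28 -> [18, -21, -28]

[18, -21, -28]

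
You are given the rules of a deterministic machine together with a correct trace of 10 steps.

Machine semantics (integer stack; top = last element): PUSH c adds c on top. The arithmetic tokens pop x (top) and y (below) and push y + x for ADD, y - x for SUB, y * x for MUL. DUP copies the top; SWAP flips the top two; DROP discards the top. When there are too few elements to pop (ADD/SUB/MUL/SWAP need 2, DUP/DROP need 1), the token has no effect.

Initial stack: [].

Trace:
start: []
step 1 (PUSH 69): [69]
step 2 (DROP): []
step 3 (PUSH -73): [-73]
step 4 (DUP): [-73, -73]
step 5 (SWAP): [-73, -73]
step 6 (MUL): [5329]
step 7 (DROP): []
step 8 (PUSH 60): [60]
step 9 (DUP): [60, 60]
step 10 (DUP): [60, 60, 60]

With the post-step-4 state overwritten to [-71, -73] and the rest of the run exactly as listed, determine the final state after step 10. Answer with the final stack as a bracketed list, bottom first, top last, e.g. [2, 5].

[60, 60, 60]

state after step 4 := [-71, -73]
step 5 (SWAP): [-73, -71]
step 6 (MUL): [5183]
step 7 (DROP): []
step 8 (PUSH 60): [60]
step 9 (DUP): [60, 60]
step 10 (DUP): [60, 60, 60]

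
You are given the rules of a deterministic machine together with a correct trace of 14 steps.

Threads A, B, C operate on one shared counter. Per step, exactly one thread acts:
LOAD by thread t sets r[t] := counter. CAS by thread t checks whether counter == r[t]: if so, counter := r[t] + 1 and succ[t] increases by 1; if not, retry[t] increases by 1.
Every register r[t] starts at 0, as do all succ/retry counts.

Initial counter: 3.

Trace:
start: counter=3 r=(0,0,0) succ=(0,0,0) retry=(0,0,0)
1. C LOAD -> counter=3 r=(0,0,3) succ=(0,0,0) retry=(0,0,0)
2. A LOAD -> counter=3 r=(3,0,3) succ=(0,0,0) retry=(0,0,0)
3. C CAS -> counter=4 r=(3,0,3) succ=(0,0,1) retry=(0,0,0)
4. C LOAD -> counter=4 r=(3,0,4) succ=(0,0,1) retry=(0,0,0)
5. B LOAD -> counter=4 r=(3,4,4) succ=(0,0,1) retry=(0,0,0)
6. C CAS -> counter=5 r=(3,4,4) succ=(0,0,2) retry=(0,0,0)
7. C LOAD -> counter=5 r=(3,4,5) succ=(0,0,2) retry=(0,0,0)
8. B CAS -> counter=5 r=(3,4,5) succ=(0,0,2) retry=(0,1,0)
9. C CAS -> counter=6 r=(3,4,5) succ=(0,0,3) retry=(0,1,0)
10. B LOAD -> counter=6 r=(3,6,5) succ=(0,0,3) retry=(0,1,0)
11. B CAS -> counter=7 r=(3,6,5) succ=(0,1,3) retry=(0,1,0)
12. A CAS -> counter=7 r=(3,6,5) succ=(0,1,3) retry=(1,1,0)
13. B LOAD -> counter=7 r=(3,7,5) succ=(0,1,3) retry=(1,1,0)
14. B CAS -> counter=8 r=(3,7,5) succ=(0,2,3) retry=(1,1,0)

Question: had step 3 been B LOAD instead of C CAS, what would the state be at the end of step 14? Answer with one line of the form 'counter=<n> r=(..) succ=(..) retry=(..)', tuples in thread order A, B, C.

(re-executing from step 3 with the substitution; state before step 3: counter=3 r=(3,0,3) succ=(0,0,0) retry=(0,0,0))
3. B LOAD -> counter=3 r=(3,3,3) succ=(0,0,0) retry=(0,0,0)
4. C LOAD -> counter=3 r=(3,3,3) succ=(0,0,0) retry=(0,0,0)
5. B LOAD -> counter=3 r=(3,3,3) succ=(0,0,0) retry=(0,0,0)
6. C CAS -> counter=4 r=(3,3,3) succ=(0,0,1) retry=(0,0,0)
7. C LOAD -> counter=4 r=(3,3,4) succ=(0,0,1) retry=(0,0,0)
8. B CAS -> counter=4 r=(3,3,4) succ=(0,0,1) retry=(0,1,0)
9. C CAS -> counter=5 r=(3,3,4) succ=(0,0,2) retry=(0,1,0)
10. B LOAD -> counter=5 r=(3,5,4) succ=(0,0,2) retry=(0,1,0)
11. B CAS -> counter=6 r=(3,5,4) succ=(0,1,2) retry=(0,1,0)
12. A CAS -> counter=6 r=(3,5,4) succ=(0,1,2) retry=(1,1,0)
13. B LOAD -> counter=6 r=(3,6,4) succ=(0,1,2) retry=(1,1,0)
14. B CAS -> counter=7 r=(3,6,4) succ=(0,2,2) retry=(1,1,0)

counter=7 r=(3,6,4) succ=(0,2,2) retry=(1,1,0)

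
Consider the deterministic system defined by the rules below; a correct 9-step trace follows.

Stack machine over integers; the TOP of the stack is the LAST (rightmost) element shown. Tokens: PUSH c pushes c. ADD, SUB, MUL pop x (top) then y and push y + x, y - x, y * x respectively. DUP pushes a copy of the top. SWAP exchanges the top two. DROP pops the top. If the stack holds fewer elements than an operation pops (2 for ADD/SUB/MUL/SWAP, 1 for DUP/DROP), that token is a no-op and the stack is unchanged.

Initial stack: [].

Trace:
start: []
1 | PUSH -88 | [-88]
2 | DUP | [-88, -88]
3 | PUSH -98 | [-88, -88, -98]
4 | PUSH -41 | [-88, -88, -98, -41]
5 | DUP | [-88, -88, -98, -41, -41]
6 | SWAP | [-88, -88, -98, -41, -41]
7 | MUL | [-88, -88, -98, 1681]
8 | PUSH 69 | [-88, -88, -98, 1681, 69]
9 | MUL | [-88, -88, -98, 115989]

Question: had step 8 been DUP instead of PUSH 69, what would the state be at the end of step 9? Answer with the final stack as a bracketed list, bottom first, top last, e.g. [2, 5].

(re-executing from step 8 with the substitution; state before step 8: [-88, -88, -98, 1681])
8 | DUP | [-88, -88, -98, 1681, 1681]
9 | MUL | [-88, -88, -98, 2825761]

[-88, -88, -98, 2825761]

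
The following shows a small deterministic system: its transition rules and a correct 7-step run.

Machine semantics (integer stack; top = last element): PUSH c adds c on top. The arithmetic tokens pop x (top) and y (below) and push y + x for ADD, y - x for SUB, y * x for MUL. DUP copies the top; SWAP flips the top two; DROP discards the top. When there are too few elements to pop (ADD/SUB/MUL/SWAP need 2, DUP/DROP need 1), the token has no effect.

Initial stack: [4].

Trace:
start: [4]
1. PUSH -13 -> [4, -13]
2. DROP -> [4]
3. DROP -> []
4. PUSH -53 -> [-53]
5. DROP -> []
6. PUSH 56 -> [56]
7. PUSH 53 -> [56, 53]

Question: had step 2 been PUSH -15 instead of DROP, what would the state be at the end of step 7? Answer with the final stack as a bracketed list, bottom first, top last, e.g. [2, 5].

[4, -13, 56, 53]

(re-executing from step 2 with the substitution; state before step 2: [4, -13])
2. PUSH -15 -> [4, -13, -15]
3. DROP -> [4, -13]
4. PUSH -53 -> [4, -13, -53]
5. DROP -> [4, -13]
6. PUSH 56 -> [4, -13, 56]
7. PUSH 53 -> [4, -13, 56, 53]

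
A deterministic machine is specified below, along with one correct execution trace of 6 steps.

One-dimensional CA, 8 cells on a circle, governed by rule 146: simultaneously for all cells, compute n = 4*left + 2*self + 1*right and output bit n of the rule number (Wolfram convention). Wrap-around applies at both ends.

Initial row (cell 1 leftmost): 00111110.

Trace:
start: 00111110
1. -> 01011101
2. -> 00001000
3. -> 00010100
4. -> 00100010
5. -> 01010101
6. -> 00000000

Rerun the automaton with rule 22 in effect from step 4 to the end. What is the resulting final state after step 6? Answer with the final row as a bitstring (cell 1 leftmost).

(re-executing steps 4..6 under rule 22; state before step 4: 00010100)
4. -> 00110110
5. -> 01000001
6. -> 01100011

01100011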